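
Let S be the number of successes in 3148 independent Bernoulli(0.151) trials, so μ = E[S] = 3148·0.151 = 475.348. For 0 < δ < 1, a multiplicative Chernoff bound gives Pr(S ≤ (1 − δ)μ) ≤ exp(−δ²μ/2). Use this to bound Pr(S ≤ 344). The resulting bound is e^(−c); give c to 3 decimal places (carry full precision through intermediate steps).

Write 344 = (1 − δ)μ, so δ = 1 − 344/475.348 = 0.2763197…
Then the exponent is δ²μ/2 = (μ − 344)²/(2μ) = 18.147018.

18.147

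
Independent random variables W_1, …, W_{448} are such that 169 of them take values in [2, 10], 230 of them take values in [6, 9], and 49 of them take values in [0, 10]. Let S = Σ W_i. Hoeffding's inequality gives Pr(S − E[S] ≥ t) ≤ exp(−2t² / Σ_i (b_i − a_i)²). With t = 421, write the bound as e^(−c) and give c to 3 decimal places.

Σ(b_i − a_i)² = 169·8² + 230·3² + 49·10² = 17786.
c = 2t² / 17786 = 2·421² / 17786 = 19.9304.

19.930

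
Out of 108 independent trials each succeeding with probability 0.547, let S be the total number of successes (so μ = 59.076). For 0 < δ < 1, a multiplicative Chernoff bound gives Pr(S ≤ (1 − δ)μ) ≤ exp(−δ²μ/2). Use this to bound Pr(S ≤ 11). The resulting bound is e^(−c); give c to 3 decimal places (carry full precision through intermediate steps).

Write 11 = (1 − δ)μ, so δ = 1 − 11/59.076 = 0.8137992…
Then the exponent is δ²μ/2 = (μ − 11)²/(2μ) = 19.562105.

19.562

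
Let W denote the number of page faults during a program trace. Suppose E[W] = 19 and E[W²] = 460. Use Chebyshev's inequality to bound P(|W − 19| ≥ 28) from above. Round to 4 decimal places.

Var(W) = E[W²] − (E[W])² = 460 − 361 = 99.
Chebyshev's inequality: P(|W − μ| ≥ t) ≤ Var(W)/t² = 99/784 = 0.1263.

0.1263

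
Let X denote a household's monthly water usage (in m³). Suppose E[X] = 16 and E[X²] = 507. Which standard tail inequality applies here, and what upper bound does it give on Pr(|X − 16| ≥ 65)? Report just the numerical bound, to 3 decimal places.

The first two moments determine the variance, so Chebyshev's inequality is the sharpest standard bound available.
Var(X) = E[X²] − (E[X])² = 507 − 256 = 251.
Chebyshev's inequality: Pr(|X − μ| ≥ t) ≤ Var(X)/t² = 251/4225 = 0.0594.

0.059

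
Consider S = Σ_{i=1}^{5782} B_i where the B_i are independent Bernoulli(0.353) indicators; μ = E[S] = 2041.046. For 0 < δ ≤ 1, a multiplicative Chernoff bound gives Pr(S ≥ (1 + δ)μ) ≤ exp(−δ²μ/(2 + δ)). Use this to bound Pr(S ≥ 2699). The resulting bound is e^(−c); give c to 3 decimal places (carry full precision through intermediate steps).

Write 2699 = (1 + δ)μ, so δ = 2699/2041.046 − 1 = 0.3223612…
Then the exponent is δ²μ/(2 + δ) = (2699 − μ)² / (μ·(2 + δ)) = 91.328959.

91.329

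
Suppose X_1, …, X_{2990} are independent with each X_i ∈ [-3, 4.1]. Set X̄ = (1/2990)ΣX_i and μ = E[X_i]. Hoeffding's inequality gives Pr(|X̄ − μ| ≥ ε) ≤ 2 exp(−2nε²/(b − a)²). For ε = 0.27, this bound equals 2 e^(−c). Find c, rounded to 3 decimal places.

8.648

c = 2nε²/(b − a)² = 2·2990·0.27² / 7.1² = 8.6479.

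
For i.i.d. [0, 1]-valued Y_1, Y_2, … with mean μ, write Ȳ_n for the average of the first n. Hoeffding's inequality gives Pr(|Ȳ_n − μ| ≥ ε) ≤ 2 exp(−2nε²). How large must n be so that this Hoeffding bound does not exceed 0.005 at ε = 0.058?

891

Require 2·exp(−2nε²) ≤ 0.005, i.e. 2nε² ≥ ln(2/0.005) = 5.991465.
So n ≥ 5.991465 / (2·0.058²) = 890.527.
The smallest integer n is 891.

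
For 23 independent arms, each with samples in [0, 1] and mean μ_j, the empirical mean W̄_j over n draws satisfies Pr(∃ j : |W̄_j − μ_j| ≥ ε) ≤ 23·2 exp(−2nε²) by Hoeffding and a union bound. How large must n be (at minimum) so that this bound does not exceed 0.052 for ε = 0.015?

15079

Need 2·23·exp(−2nε²) ≤ 0.052, i.e. exp(−2nε²) ≤ 0.052/46.
So 2nε² ≥ ln(46/0.052) = 6.785153.
Hence n ≥ 6.785153/(2·0.015²) = 15078.118.
The smallest integer n is 15079.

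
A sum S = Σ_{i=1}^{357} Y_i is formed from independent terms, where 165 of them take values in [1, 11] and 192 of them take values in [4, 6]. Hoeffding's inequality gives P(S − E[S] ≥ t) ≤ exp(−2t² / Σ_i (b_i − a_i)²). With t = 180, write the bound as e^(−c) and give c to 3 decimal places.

Σ(b_i − a_i)² = 165·10² + 192·2² = 17268.
c = 2t² / 17268 = 2·180² / 17268 = 3.7526.

3.753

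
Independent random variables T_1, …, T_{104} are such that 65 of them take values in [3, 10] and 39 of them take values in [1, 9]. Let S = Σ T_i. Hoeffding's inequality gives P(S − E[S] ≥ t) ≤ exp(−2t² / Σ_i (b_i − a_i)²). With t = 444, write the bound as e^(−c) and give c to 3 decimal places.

Σ(b_i − a_i)² = 65·7² + 39·8² = 5681.
c = 2t² / 5681 = 2·444² / 5681 = 69.4019.

69.402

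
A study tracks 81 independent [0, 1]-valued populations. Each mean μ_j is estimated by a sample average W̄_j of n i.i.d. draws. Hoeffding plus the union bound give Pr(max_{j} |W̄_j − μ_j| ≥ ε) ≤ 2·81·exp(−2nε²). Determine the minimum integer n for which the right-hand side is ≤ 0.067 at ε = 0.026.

5763

Need 2·81·exp(−2nε²) ≤ 0.067, i.e. exp(−2nε²) ≤ 0.067/162.
So 2nε² ≥ ln(162/0.067) = 7.790659.
Hence n ≥ 7.790659/(2·0.026²) = 5762.322.
The smallest integer n is 5763.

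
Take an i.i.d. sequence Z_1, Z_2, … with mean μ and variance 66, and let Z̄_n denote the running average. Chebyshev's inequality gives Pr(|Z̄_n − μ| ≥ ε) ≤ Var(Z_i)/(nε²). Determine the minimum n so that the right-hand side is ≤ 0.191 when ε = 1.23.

229

Require 66/(n·1.23²) ≤ 0.191, i.e. n ≥ 66/(0.191·1.23²) = 228.402.
The smallest integer n is 229.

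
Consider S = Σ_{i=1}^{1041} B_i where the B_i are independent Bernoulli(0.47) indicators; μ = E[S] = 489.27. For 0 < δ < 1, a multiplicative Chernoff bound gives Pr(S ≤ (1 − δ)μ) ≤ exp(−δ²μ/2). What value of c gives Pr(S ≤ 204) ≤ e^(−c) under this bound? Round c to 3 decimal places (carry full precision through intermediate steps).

83.164

Write 204 = (1 − δ)μ, so δ = 1 − 204/489.27 = 0.5830523…
Then the exponent is δ²μ/2 = (μ − 204)²/(2μ) = 83.163665.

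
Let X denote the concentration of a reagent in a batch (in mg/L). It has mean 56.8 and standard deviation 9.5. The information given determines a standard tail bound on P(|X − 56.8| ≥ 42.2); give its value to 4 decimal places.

0.0507

Mean and variance are known, so Chebyshev's inequality applies.
Chebyshev: P(|X − μ| ≥ t) ≤ Var(X)/t².
Var(X) = σ² = 9.5² = 90.25.
Bound = 90.25 / 1780.84 = 0.0507.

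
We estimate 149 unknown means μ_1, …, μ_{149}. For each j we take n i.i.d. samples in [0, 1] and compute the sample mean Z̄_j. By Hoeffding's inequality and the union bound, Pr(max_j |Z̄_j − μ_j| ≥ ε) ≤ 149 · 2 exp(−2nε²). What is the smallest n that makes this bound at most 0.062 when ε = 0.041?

2522

Need 2·149·exp(−2nε²) ≤ 0.062, i.e. exp(−2nε²) ≤ 0.062/298.
So 2nε² ≥ ln(298/0.062) = 8.477714.
Hence n ≥ 8.477714/(2·0.041²) = 2521.628.
The smallest integer n is 2522.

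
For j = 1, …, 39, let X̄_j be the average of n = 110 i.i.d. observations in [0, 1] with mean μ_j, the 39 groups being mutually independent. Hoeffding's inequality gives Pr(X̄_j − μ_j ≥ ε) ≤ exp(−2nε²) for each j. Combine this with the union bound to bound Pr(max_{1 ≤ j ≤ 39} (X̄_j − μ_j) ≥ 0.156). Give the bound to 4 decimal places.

Per-experiment Hoeffding bound: exp(−2·110·0.156²) = exp(−5.35392) = 0.0047296.
Union bound over 39 events: 39·0.0047296 = 0.18445.

0.1845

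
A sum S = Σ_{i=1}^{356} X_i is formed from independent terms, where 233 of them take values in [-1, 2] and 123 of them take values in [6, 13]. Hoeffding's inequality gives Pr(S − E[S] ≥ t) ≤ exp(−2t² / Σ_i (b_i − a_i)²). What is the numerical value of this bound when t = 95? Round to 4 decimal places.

Σ(b_i − a_i)² = 233·3² + 123·7² = 8124.
Exponent = 2·95² / 8124 = 2.22181.
Bound = exp(−2.22181) = 0.10841.

0.1084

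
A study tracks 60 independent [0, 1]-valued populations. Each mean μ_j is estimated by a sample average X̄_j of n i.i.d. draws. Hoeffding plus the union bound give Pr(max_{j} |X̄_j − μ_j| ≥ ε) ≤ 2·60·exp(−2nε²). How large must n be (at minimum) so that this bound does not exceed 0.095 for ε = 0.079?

573

Need 2·60·exp(−2nε²) ≤ 0.095, i.e. exp(−2nε²) ≤ 0.095/120.
So 2nε² ≥ ln(120/0.095) = 7.141370.
Hence n ≥ 7.141370/(2·0.079²) = 572.133.
The smallest integer n is 573.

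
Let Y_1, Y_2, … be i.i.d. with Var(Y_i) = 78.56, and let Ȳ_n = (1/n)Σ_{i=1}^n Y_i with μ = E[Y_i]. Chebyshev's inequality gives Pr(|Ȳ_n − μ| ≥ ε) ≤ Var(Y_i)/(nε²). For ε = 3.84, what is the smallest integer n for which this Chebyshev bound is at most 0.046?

116

Require 78.56/(n·3.84²) ≤ 0.046, i.e. n ≥ 78.56/(0.046·3.84²) = 115.819.
The smallest integer n is 116.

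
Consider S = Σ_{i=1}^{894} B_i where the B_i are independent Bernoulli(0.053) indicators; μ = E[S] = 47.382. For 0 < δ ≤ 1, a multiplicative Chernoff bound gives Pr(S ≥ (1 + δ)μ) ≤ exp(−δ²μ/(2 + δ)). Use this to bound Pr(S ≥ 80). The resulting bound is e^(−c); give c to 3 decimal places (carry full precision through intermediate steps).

8.352

Write 80 = (1 + δ)μ, so δ = 80/47.382 − 1 = 0.6884049…
Then the exponent is δ²μ/(2 + δ) = (80 − μ)² / (μ·(2 + δ)) = 8.352310.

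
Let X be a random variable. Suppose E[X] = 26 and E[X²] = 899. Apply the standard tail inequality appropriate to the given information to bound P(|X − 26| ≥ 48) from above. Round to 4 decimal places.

0.0968

The first two moments determine the variance, so Chebyshev's inequality is the sharpest standard bound available.
Var(X) = E[X²] − (E[X])² = 899 − 676 = 223.
Chebyshev's inequality: P(|X − μ| ≥ t) ≤ Var(X)/t² = 223/2304 = 0.0968.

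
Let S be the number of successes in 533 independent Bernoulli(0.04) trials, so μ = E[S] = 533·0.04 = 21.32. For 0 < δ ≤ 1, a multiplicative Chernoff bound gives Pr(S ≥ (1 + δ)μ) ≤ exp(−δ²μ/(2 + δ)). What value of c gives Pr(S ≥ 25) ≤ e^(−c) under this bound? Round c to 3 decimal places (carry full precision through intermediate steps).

0.292

Write 25 = (1 + δ)μ, so δ = 25/21.32 − 1 = 0.1726079…
Then the exponent is δ²μ/(2 + δ) = (25 − μ)² / (μ·(2 + δ)) = 0.292366.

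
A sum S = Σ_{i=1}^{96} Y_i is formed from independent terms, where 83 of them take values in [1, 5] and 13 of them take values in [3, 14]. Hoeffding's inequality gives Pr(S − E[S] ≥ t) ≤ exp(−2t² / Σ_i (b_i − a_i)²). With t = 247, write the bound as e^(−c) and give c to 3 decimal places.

Σ(b_i − a_i)² = 83·4² + 13·11² = 2901.
c = 2t² / 2901 = 2·247² / 2901 = 42.0607.

42.061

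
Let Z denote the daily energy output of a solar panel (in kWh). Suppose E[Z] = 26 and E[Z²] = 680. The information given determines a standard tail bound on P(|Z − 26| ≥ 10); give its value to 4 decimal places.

0.0400

The first two moments determine the variance, so Chebyshev's inequality is the sharpest standard bound available.
Var(Z) = E[Z²] − (E[Z])² = 680 − 676 = 4.
Chebyshev's inequality: P(|Z − μ| ≥ t) ≤ Var(Z)/t² = 4/100 = 0.0400.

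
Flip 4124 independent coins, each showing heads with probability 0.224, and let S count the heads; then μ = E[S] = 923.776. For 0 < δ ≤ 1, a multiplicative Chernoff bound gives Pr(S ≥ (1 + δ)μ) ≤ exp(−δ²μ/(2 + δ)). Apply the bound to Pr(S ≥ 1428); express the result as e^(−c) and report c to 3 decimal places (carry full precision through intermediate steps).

Write 1428 = (1 + δ)μ, so δ = 1428/923.776 − 1 = 0.5458293…
Then the exponent is δ²μ/(2 + δ) = (1428 − μ)² / (μ·(2 + δ)) = 108.106317.

108.106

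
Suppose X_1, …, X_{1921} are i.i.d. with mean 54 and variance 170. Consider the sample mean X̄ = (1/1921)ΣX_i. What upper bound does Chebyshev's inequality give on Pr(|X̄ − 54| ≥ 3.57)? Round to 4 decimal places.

0.0069

Var(X̄) = Var(X_i)/n = 170/1921 = 0.088496.
Chebyshev: Pr(|X̄ − 54| ≥ 3.57) ≤ Var(X̄)/(3.57)² = 170/(1921·3.57²) = 0.0069.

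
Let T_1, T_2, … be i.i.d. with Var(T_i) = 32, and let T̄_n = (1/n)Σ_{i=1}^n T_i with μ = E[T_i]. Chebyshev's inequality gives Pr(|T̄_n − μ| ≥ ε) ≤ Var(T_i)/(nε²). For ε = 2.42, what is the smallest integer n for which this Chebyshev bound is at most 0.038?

144

Require 32/(n·2.42²) ≤ 0.038, i.e. n ≥ 32/(0.038·2.42²) = 143.792.
The smallest integer n is 144.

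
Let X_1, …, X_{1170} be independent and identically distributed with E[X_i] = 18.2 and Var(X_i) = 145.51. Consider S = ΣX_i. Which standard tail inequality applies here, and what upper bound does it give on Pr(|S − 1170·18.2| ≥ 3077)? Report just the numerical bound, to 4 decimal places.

With mean and variance of each term known, Chebyshev's inequality bounds the deviation of the sum (or sample mean).
Var(S) = n·Var(X_i) = 1170·145.51 = 170246.7.
Chebyshev: Pr(|S − 1170·18.2| ≥ 3077) ≤ Var(S)/3077² = 170246.7/9467929 = 0.0180.

0.0180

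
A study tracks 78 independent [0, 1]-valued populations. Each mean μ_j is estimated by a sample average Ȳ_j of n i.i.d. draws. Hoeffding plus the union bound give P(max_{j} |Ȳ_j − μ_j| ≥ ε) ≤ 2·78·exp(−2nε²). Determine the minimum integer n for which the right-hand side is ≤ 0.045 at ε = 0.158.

164

Need 2·78·exp(−2nε²) ≤ 0.045, i.e. exp(−2nε²) ≤ 0.045/156.
So 2nε² ≥ ln(156/0.045) = 8.150949.
Hence n ≥ 8.150949/(2·0.158²) = 163.254.
The smallest integer n is 164.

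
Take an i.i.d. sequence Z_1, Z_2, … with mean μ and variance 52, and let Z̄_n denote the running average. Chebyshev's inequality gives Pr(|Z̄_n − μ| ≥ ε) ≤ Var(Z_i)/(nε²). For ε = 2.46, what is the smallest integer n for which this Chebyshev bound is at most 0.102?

Require 52/(n·2.46²) ≤ 0.102, i.e. n ≥ 52/(0.102·2.46²) = 84.243.
The smallest integer n is 85.

85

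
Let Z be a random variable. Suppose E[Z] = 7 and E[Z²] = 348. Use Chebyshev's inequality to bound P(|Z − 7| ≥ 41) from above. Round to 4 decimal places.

Var(Z) = E[Z²] − (E[Z])² = 348 − 49 = 299.
Chebyshev's inequality: P(|Z − μ| ≥ t) ≤ Var(Z)/t² = 299/1681 = 0.1779.

0.1779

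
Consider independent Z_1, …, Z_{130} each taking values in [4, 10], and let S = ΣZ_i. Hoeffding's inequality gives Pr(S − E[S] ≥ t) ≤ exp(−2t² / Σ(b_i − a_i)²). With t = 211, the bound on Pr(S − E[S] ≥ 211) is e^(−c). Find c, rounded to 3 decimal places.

19.026

Σ(b_i − a_i)² = 130·(6)² = 4680.
c = 2t²/4680 = 2·211²/4680 = 19.0261.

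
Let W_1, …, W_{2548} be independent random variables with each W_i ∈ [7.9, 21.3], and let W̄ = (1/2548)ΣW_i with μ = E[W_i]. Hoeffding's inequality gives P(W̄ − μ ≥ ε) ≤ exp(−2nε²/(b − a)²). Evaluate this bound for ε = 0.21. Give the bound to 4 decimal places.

0.2861

Exponent: 2nε²/(b − a)² = 2·2548·0.21² / 13.4² = 1.25158.
Bound = exp(−1.25158) = 0.28605.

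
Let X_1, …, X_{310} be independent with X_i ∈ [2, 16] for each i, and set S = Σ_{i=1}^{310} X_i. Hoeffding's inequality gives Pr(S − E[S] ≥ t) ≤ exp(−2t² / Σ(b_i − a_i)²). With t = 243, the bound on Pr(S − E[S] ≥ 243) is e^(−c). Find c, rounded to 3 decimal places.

1.944

Σ(b_i − a_i)² = 310·(14)² = 60760.
c = 2t²/60760 = 2·243²/60760 = 1.9437.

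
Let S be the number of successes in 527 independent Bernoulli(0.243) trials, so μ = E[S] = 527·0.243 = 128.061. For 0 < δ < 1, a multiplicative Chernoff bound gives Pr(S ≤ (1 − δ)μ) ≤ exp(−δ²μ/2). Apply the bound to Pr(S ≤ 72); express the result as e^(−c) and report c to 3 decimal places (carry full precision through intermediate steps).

12.271

Write 72 = (1 − δ)μ, so δ = 1 − 72/128.061 = 0.4377679…
Then the exponent is δ²μ/2 = (μ − 72)²/(2μ) = 12.270854.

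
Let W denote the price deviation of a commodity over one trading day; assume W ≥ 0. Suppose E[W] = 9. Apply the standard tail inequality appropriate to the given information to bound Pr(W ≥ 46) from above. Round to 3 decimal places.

Only the mean of a non-negative variable is known, so Markov's inequality is the applicable tail bound.
Markov's inequality: for a non-negative random variable, Pr(W ≥ a) ≤ E[W]/a.
Here E[W] = 9 and a = 46, so the bound is 9/46 = 0.1957.

0.196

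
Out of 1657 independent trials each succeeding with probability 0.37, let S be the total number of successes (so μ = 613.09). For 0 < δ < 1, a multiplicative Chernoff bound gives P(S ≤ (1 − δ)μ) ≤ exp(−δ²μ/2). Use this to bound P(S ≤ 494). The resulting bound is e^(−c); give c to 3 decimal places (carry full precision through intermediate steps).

Write 494 = (1 − δ)μ, so δ = 1 − 494/613.09 = 0.1942455…
Then the exponent is δ²μ/2 = (μ − 494)²/(2μ) = 11.566351.

11.566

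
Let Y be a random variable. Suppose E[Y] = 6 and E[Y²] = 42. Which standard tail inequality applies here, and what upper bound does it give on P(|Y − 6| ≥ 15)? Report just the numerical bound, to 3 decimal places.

0.027

The first two moments determine the variance, so Chebyshev's inequality is the sharpest standard bound available.
Var(Y) = E[Y²] − (E[Y])² = 42 − 36 = 6.
Chebyshev's inequality: P(|Y − μ| ≥ t) ≤ Var(Y)/t² = 6/225 = 0.0267.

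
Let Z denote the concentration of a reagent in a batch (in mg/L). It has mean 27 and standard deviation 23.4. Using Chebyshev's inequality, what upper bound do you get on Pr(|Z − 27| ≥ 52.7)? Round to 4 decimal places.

0.1972

Chebyshev: Pr(|Z − μ| ≥ t) ≤ Var(Z)/t².
Var(Z) = σ² = 23.4² = 547.56.
Bound = 547.56 / 2777.29 = 0.1972.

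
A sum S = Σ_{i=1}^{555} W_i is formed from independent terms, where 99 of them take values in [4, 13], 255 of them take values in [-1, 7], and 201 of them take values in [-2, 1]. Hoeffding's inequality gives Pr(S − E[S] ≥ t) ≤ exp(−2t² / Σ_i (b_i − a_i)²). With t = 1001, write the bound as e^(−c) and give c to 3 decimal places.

Σ(b_i − a_i)² = 99·9² + 255·8² + 201·3² = 26148.
c = 2t² / 26148 = 2·1001² / 26148 = 76.6407.

76.641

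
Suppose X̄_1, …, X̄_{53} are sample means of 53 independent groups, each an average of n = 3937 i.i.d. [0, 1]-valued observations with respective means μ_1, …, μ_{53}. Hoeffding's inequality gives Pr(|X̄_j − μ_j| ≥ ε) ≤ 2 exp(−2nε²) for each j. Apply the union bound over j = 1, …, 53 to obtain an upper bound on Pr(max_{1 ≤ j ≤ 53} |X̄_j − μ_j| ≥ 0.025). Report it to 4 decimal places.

Per-experiment Hoeffding bound: 2·exp(−2·3937·0.025²) = 2·exp(−4.92125) = 0.01458.
Union bound over 53 events: 53·0.01458 = 0.77274.

0.7727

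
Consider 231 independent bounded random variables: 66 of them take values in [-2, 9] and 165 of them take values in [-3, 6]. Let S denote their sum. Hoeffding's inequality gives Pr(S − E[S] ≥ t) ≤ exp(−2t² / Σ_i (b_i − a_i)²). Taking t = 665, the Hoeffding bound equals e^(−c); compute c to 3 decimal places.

41.424

Σ(b_i − a_i)² = 66·11² + 165·9² = 21351.
c = 2t² / 21351 = 2·665² / 21351 = 41.4243.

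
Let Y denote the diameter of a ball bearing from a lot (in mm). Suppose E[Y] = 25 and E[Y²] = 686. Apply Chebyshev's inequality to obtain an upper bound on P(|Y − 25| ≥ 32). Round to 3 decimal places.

Var(Y) = E[Y²] − (E[Y])² = 686 − 625 = 61.
Chebyshev's inequality: P(|Y − μ| ≥ t) ≤ Var(Y)/t² = 61/1024 = 0.0596.

0.060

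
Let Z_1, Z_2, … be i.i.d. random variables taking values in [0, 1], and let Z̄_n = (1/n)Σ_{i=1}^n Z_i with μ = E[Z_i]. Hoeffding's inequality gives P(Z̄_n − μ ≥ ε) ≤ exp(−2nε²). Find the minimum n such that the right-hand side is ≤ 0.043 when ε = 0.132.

Require exp(−2nε²) ≤ 0.043, i.e. 2nε² ≥ ln(1/0.043) = 3.146555.
So n ≥ 3.146555 / (2·0.132²) = 90.294.
The smallest integer n is 91.

91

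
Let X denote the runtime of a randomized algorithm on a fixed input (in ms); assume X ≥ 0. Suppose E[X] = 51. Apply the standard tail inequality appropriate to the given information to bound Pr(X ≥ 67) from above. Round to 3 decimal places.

Only the mean of a non-negative variable is known, so Markov's inequality is the applicable tail bound.
Markov's inequality: for a non-negative random variable, Pr(X ≥ a) ≤ E[X]/a.
Here E[X] = 51 and a = 67, so the bound is 51/67 = 0.7612.

0.761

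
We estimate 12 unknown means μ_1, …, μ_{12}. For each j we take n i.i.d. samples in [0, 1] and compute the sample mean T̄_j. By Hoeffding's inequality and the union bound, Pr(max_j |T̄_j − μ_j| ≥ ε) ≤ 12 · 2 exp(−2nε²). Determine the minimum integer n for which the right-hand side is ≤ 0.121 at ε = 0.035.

Need 2·12·exp(−2nε²) ≤ 0.121, i.e. exp(−2nε²) ≤ 0.121/24.
So 2nε² ≥ ln(24/0.121) = 5.290019.
Hence n ≥ 5.290019/(2·0.035²) = 2159.191.
The smallest integer n is 2160.

2160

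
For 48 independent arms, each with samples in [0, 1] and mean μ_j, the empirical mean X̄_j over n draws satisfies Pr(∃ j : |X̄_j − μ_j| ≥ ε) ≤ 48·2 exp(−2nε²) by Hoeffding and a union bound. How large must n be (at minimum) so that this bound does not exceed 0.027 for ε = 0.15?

Need 2·48·exp(−2nε²) ≤ 0.027, i.e. exp(−2nε²) ≤ 0.027/96.
So 2nε² ≥ ln(96/0.027) = 8.176267.
Hence n ≥ 8.176267/(2·0.15²) = 181.695.
The smallest integer n is 182.

182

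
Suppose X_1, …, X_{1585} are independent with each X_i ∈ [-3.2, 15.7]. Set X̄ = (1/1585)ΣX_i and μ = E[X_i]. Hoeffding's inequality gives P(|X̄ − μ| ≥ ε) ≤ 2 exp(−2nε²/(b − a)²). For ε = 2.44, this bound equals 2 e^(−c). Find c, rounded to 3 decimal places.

c = 2nε²/(b − a)² = 2·1585·2.44² / 18.9² = 52.8342.

52.834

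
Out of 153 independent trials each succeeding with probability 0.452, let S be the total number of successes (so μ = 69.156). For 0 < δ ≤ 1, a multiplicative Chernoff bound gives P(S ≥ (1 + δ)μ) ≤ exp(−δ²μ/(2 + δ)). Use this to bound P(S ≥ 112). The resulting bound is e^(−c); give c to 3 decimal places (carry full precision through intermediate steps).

10.133

Write 112 = (1 + δ)μ, so δ = 112/69.156 − 1 = 0.6195269…
Then the exponent is δ²μ/(2 + δ) = (112 − μ)² / (μ·(2 + δ)) = 10.132749.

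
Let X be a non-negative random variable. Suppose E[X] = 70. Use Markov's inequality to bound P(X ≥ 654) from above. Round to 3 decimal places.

0.107

Markov's inequality: for a non-negative random variable, P(X ≥ a) ≤ E[X]/a.
Here E[X] = 70 and a = 654, so the bound is 70/654 = 0.1070.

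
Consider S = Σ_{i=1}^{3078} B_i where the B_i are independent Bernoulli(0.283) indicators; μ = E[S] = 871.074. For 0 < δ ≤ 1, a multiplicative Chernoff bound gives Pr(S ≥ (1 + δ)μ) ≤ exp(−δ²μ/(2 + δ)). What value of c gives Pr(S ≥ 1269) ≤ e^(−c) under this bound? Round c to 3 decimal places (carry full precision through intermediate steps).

Write 1269 = (1 + δ)μ, so δ = 1269/871.074 − 1 = 0.4568223…
Then the exponent is δ²μ/(2 + δ) = (1269 − μ)² / (μ·(2 + δ)) = 73.990480.

73.990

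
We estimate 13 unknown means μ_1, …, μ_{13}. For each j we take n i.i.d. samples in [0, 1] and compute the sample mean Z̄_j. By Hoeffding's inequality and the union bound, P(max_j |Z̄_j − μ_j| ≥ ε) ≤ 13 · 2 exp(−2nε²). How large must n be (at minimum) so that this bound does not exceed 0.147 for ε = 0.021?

5868

Need 2·13·exp(−2nε²) ≤ 0.147, i.e. exp(−2nε²) ≤ 0.147/26.
So 2nε² ≥ ln(26/0.147) = 5.175419.
Hence n ≥ 5.175419/(2·0.021²) = 5867.822.
The smallest integer n is 5868.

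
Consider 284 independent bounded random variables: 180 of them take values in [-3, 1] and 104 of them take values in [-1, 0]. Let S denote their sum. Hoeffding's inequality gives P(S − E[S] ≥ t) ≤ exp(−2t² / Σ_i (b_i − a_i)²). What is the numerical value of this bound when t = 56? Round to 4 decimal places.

Σ(b_i − a_i)² = 180·4² + 104·1² = 2984.
Exponent = 2·56² / 2984 = 2.10188.
Bound = exp(−2.10188) = 0.12223.

0.1222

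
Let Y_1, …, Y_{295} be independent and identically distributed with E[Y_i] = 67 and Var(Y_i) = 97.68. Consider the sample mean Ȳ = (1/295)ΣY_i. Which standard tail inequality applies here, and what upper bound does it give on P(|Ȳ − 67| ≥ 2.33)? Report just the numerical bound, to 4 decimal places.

With mean and variance of each term known, Chebyshev's inequality bounds the deviation of the sum (or sample mean).
Var(Ȳ) = Var(Y_i)/n = 97.68/295 = 0.33112.
Chebyshev: P(|Ȳ − 67| ≥ 2.33) ≤ Var(Ȳ)/(2.33)² = 97.68/(295·2.33²) = 0.0610.

0.0610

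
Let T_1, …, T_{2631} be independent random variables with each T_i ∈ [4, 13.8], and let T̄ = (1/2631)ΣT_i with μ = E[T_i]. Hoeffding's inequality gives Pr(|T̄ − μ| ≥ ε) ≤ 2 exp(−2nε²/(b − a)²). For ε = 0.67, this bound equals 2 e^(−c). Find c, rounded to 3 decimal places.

24.595

c = 2nε²/(b − a)² = 2·2631·0.67² / 9.8² = 24.5951.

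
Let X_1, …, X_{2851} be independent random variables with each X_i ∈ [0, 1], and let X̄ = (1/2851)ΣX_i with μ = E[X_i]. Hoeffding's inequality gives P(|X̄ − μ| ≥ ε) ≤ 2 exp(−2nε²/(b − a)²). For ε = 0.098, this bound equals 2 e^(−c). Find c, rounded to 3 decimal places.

c = 2nε²/(b − a)² = 2·2851·0.098² / 1² = 54.7620.

54.762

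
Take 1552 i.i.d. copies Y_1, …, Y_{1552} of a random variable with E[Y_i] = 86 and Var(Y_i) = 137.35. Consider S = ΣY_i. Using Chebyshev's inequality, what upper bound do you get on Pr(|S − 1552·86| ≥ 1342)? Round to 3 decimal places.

Var(S) = n·Var(Y_i) = 1552·137.35 = 213167.2.
Chebyshev: Pr(|S − 1552·86| ≥ 1342) ≤ Var(S)/1342² = 213167.2/1800964 = 0.1184.

0.118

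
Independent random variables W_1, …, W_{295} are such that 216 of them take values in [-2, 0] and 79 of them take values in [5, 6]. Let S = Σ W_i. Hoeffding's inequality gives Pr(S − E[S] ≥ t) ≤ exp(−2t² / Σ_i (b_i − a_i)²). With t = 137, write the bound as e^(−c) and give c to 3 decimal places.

Σ(b_i − a_i)² = 216·2² + 79·1² = 943.
c = 2t² / 943 = 2·137² / 943 = 39.8070.

39.807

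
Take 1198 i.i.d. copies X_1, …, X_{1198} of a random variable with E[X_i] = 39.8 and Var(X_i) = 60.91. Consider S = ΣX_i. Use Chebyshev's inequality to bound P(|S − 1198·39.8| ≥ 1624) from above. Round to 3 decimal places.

0.028

Var(S) = n·Var(X_i) = 1198·60.91 = 72970.18.
Chebyshev: P(|S − 1198·39.8| ≥ 1624) ≤ Var(S)/1624² = 72970.18/2637376 = 0.0277.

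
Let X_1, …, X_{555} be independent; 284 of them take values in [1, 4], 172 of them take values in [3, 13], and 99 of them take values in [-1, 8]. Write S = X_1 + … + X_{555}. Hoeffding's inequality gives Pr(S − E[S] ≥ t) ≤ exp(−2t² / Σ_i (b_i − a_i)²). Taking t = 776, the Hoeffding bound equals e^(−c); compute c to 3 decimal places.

Σ(b_i − a_i)² = 284·3² + 172·10² + 99·9² = 27775.
c = 2t² / 27775 = 2·776² / 27775 = 43.3610.

43.361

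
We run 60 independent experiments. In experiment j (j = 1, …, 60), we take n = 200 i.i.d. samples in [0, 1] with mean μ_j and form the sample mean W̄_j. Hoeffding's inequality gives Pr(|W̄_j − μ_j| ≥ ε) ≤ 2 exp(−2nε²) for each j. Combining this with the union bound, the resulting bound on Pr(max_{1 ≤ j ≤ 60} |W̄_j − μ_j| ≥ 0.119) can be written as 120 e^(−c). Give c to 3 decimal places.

5.664

Union bound over the 60 events: Pr(max_{1 ≤ j ≤ 60} |W̄_j − μ_j| ≥ 0.119) ≤ 60·2·exp(−2nε²) = 120 exp(−2·200·0.119²).
So c = 2·200·0.119² = 5.6644.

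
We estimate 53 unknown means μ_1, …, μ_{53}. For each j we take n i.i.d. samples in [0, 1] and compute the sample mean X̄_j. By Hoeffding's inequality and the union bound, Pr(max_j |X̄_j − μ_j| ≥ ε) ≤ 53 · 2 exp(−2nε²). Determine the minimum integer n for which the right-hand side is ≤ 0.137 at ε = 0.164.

Need 2·53·exp(−2nε²) ≤ 0.137, i.e. exp(−2nε²) ≤ 0.137/106.
So 2nε² ≥ ln(106/0.137) = 6.651213.
Hence n ≥ 6.651213/(2·0.164²) = 123.647.
The smallest integer n is 124.

124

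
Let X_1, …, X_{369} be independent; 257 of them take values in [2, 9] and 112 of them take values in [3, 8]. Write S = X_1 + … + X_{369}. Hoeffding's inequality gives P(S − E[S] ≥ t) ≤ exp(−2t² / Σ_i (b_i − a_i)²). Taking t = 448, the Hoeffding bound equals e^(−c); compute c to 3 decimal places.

Σ(b_i − a_i)² = 257·7² + 112·5² = 15393.
c = 2t² / 15393 = 2·448² / 15393 = 26.0773.

26.077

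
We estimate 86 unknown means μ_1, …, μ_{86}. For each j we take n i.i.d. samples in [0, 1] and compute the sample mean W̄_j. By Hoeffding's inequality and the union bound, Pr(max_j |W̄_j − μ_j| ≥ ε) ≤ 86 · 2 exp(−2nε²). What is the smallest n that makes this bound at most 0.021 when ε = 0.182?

Need 2·86·exp(−2nε²) ≤ 0.021, i.e. exp(−2nε²) ≤ 0.021/172.
So 2nε² ≥ ln(172/0.021) = 9.010727.
Hence n ≥ 9.010727/(2·0.182²) = 136.015.
The smallest integer n is 137.

137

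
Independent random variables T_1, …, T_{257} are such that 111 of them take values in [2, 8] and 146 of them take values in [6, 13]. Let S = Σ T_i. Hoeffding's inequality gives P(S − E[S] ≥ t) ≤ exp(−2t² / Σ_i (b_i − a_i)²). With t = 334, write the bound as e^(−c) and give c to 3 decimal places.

20.010

Σ(b_i − a_i)² = 111·6² + 146·7² = 11150.
c = 2t² / 11150 = 2·334² / 11150 = 20.0100.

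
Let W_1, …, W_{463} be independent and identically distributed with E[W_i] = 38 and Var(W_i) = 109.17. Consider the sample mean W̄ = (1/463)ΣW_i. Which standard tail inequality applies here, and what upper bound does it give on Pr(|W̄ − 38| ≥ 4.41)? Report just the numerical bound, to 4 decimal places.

With mean and variance of each term known, Chebyshev's inequality bounds the deviation of the sum (or sample mean).
Var(W̄) = Var(W_i)/n = 109.17/463 = 0.23579.
Chebyshev: Pr(|W̄ − 38| ≥ 4.41) ≤ Var(W̄)/(4.41)² = 109.17/(463·4.41²) = 0.0121.

0.0121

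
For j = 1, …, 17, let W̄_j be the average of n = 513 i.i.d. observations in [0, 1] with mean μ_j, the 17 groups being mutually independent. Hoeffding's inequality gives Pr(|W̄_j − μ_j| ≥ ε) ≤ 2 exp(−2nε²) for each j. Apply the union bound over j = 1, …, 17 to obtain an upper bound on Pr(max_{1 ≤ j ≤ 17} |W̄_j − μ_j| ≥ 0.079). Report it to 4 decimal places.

Per-experiment Hoeffding bound: 2·exp(−2·513·0.079²) = 2·exp(−6.40327) = 0.0033123.
Union bound over 17 events: 17·0.0033123 = 0.05631.

0.0563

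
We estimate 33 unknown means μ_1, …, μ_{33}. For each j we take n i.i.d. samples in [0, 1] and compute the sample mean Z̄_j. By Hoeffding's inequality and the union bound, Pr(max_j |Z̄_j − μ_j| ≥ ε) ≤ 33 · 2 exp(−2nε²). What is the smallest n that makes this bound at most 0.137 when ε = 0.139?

Need 2·33·exp(−2nε²) ≤ 0.137, i.e. exp(−2nε²) ≤ 0.137/66.
So 2nε² ≥ ln(66/0.137) = 6.177429.
Hence n ≥ 6.177429/(2·0.139²) = 159.863.
The smallest integer n is 160.

160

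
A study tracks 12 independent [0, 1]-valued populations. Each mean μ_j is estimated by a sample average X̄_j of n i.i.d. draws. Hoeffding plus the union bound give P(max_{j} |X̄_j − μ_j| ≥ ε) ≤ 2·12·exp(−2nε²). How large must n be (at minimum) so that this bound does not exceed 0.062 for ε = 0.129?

Need 2·12·exp(−2nε²) ≤ 0.062, i.e. exp(−2nε²) ≤ 0.062/24.
So 2nε² ≥ ln(24/0.062) = 5.958675.
Hence n ≥ 5.958675/(2·0.129²) = 179.036.
The smallest integer n is 180.

180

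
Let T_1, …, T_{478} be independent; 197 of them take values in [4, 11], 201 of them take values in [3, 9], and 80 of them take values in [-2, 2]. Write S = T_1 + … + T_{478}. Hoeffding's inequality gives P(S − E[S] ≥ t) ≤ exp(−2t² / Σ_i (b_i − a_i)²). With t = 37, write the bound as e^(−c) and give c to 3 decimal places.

0.151

Σ(b_i − a_i)² = 197·7² + 201·6² + 80·4² = 18169.
c = 2t² / 18169 = 2·37² / 18169 = 0.1507.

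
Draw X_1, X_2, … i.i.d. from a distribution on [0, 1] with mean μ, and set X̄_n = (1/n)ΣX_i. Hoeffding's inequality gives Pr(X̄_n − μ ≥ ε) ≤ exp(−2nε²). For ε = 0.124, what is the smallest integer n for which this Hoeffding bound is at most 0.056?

94

Require exp(−2nε²) ≤ 0.056, i.e. 2nε² ≥ ln(1/0.056) = 2.882404.
So n ≥ 2.882404 / (2·0.124²) = 93.731.
The smallest integer n is 94.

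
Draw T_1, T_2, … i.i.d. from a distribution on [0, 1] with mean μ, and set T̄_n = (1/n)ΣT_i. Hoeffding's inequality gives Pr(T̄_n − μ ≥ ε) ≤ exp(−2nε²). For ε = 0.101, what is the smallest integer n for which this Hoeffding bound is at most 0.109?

Require exp(−2nε²) ≤ 0.109, i.e. 2nε² ≥ ln(1/0.109) = 2.216407.
So n ≥ 2.216407 / (2·0.101²) = 108.637.
The smallest integer n is 109.

109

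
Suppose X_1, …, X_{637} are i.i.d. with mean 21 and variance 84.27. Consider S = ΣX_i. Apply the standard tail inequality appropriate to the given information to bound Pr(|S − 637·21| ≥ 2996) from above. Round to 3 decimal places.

0.006

With mean and variance of each term known, Chebyshev's inequality bounds the deviation of the sum (or sample mean).
Var(S) = n·Var(X_i) = 637·84.27 = 53679.99.
Chebyshev: Pr(|S − 637·21| ≥ 2996) ≤ Var(S)/2996² = 53679.99/8976016 = 0.0060.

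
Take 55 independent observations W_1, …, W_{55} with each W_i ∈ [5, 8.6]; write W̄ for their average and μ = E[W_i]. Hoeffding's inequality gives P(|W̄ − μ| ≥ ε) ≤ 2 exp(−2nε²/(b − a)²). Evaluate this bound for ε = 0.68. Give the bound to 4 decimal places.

0.0395

Exponent: 2nε²/(b − a)² = 2·55·0.68² / 3.6² = 3.92469.
Bound = 2·exp(−3.92469) = 0.03950.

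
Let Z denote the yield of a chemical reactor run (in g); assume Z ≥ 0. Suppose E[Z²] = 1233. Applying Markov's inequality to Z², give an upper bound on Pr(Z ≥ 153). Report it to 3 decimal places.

Since Z ≥ 0, the event {Z ≥ 153} is the same as {Z² ≥ 23409}.
Markov's inequality applied to Z² gives Pr(Z² ≥ 23409) ≤ E[Z²]/23409 = 1233/23409 = 0.0527.

0.053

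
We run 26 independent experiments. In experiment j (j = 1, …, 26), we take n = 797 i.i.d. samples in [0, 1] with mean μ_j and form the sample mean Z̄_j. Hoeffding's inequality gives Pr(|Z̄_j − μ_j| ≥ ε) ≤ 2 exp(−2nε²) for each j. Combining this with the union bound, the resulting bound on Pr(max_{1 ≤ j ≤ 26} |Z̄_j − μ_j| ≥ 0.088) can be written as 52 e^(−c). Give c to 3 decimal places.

12.344

Union bound over the 26 events: Pr(max_{1 ≤ j ≤ 26} |Z̄_j − μ_j| ≥ 0.088) ≤ 26·2·exp(−2nε²) = 52 exp(−2·797·0.088²).
So c = 2·797·0.088² = 12.3439.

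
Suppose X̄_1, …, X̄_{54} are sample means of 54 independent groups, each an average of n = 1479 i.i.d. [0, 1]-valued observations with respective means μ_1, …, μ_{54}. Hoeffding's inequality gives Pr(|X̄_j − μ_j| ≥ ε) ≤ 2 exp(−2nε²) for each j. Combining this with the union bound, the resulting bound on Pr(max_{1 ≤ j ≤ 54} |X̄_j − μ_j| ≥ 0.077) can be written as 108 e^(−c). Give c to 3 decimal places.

Union bound over the 54 events: Pr(max_{1 ≤ j ≤ 54} |X̄_j − μ_j| ≥ 0.077) ≤ 54·2·exp(−2nε²) = 108 exp(−2·1479·0.077²).
So c = 2·1479·0.077² = 17.5380.

17.538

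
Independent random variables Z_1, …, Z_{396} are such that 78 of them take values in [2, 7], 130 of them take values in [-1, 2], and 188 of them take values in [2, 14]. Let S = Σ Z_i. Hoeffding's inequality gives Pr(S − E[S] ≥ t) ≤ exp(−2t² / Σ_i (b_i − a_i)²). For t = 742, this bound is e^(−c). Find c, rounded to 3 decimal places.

Σ(b_i − a_i)² = 78·5² + 130·3² + 188·12² = 30192.
c = 2t² / 30192 = 2·742² / 30192 = 36.4709.

36.471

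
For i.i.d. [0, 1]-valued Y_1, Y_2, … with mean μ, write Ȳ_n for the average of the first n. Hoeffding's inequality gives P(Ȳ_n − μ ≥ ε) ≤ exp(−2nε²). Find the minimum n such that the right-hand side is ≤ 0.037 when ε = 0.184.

Require exp(−2nε²) ≤ 0.037, i.e. 2nε² ≥ ln(1/0.037) = 3.296837.
So n ≥ 3.296837 / (2·0.184²) = 48.689.
The smallest integer n is 49.

49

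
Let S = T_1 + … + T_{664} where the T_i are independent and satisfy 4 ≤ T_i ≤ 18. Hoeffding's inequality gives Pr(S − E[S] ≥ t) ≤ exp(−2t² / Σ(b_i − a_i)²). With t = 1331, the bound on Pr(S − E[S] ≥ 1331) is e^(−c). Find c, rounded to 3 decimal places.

Σ(b_i − a_i)² = 664·(14)² = 130144.
c = 2t²/130144 = 2·1331²/130144 = 27.2246.

27.225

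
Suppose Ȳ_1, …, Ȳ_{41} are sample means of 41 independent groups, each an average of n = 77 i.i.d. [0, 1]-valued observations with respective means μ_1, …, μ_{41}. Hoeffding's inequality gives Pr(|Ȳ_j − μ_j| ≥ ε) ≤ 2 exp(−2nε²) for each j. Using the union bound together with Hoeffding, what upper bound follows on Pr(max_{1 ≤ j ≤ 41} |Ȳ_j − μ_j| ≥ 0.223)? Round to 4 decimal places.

0.0387

Per-experiment Hoeffding bound: 2·exp(−2·77·0.223²) = 2·exp(−7.65827) = 0.00094425.
Union bound over 41 events: 41·0.00094425 = 0.03871.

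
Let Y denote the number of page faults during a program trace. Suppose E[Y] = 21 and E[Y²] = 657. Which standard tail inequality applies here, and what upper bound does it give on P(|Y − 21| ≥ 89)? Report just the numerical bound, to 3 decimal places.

The first two moments determine the variance, so Chebyshev's inequality is the sharpest standard bound available.
Var(Y) = E[Y²] − (E[Y])² = 657 − 441 = 216.
Chebyshev's inequality: P(|Y − μ| ≥ t) ≤ Var(Y)/t² = 216/7921 = 0.0273.

0.027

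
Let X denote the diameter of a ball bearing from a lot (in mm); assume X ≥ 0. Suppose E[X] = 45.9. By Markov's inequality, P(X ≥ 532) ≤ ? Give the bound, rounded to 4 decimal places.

Markov's inequality: for a non-negative random variable, P(X ≥ a) ≤ E[X]/a.
Here E[X] = 45.9 and a = 532, so the bound is 45.9/532 = 0.0863.

0.0863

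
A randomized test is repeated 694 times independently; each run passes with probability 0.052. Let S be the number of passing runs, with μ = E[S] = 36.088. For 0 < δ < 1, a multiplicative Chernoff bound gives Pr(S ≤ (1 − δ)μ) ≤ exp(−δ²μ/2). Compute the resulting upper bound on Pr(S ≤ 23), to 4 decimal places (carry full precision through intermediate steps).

Write 23 = (1 − δ)μ, so δ = 1 − 23/36.088 = 0.362669…
Then the exponent is δ²μ/2 = (μ − 23)²/(2μ) = 2.373306.
Bound = exp(−2.373306) = 0.09317.

0.0932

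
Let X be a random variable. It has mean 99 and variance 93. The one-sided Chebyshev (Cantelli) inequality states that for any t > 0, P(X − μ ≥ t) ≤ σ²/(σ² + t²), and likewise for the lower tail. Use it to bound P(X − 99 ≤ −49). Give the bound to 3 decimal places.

0.037

Here σ² = 93 and t = 49, so σ² + t² = 2494.
Cantelli's bound: 93/2494 = 0.0373.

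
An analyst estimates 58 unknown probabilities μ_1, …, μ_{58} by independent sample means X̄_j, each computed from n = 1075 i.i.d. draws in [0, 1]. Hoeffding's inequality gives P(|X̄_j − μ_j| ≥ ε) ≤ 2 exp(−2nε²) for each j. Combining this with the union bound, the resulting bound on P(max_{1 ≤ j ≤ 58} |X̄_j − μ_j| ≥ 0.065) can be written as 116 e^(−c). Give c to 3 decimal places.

9.084

Union bound over the 58 events: P(max_{1 ≤ j ≤ 58} |X̄_j − μ_j| ≥ 0.065) ≤ 58·2·exp(−2nε²) = 116 exp(−2·1075·0.065²).
So c = 2·1075·0.065² = 9.0838.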